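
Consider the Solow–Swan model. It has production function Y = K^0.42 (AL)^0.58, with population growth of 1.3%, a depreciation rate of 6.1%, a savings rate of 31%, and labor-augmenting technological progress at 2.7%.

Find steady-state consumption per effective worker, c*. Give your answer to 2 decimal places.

At the steady state, Δk = 0, so s·k^α = (n + g + δ)·k.
Rearranging, k^(1−α) = s / (n + g + δ).
k^0.58 = 0.31 / (0.013 + 0.027 + 0.061) = 0.31 / 0.101 = 3.0693
k* = 3.0693^(1/0.58) ≈ 6.9139
y* = (k*)^α = 6.9139^0.42 ≈ 2.2526
c* = (1 − s)·y* = (1 − 0.31) × 2.2526 ≈ 1.5543

c* ≈ 1.55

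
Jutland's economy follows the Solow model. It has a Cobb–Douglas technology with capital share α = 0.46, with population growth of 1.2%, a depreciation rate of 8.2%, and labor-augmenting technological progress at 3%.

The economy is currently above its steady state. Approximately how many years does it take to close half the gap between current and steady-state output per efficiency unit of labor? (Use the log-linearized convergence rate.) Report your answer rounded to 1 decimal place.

Near the steady state the convergence rate is λ = (1 − α)(n + g + δ).
λ = (1 − 0.46) × 0.124 = 0.54 × 0.124 = 0.06696
Half-life = ln 2 / λ = 0.6931 / 0.06696 ≈ 10.35 years

t_½ ≈ 10.4 years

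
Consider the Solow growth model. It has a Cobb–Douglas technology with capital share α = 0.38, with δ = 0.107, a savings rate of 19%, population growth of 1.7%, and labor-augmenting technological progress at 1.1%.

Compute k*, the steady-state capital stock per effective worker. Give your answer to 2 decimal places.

k* ≈ 1.74

At the steady state, Δk = 0, so s·k^α = (n + g + δ)·k.
Dividing both sides by k: k^(1−α) = s / (n + g + δ).
k^0.62 = 0.19 / (0.017 + 0.011 + 0.107) = 0.19 / 0.135 = 1.4074
k* = 1.4074^(1/0.62) ≈ 1.7353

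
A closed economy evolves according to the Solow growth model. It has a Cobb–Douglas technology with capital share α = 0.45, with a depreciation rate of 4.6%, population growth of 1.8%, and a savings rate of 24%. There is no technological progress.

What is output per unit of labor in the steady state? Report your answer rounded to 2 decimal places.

y* ≈ 2.95

Steady state requires s·f(k) = (n + δ)·k, i.e. s·k^α = (n + δ)·k.
Dividing both sides by k: k^(1−α) = s / (n + δ).
k^0.55 = 0.24 / (0.018 + 0.046) = 0.24 / 0.064 = 3.7500
k* = 3.7500^(1/0.55) ≈ 11.0584
y* = (k*)^α = 11.0584^0.45 ≈ 2.9489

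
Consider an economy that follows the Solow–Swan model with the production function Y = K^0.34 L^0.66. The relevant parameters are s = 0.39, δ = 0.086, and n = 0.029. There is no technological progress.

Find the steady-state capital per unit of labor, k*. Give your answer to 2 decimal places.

k* = 6.36

In steady state, investment equals break-even investment: s·k^α = (n + δ)·k.
Rearranging, k^(1−α) = s / (n + δ).
k^0.66 = 0.39 / (0.029 + 0.086) = 0.39 / 0.115 = 3.3913
k* = 3.3913^(1/0.66) ≈ 6.3619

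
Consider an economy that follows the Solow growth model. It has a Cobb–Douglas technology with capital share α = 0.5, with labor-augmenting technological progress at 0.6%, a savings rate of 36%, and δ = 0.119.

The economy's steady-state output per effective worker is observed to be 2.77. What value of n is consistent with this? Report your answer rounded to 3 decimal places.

In steady state, investment equals break-even investment: s·k^α = (n + g + δ)·k.
Since y* = [s/(n + g + δ)]^(α/(1−α)), we have s/(n + g + δ) = (y*)^((1−α)/α) = 2.77^1 = 2.7700.
Therefore n + g + δ = s / 2.7700 = 0.36 / 2.7700 = 0.1300, so n = 0.1300 − 0.125 = 0.0050.

n ≈ 0.005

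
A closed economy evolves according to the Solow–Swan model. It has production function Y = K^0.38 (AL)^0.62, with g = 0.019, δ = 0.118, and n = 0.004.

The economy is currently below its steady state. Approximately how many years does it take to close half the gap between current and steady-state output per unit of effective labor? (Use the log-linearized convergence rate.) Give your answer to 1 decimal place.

t_½ ≈ 7.9 years

Near the steady state the convergence rate is λ = (1 − α)(n + g + δ).
λ = (1 − 0.38) × 0.141 = 0.62 × 0.141 = 0.08742
Half-life = ln 2 / λ = 0.6931 / 0.08742 ≈ 7.93 years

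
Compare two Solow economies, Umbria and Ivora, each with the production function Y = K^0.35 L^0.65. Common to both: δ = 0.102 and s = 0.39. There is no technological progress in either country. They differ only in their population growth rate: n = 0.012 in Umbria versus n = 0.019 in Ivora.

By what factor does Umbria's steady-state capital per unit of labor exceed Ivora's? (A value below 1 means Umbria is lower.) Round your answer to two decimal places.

ratio ≈ 1.10

Steady-state k* = [s/(n + δ)]^(1/(1−α)), so the ratio is [ (s_U/(n + δ)_U) / (s_I/(n + δ)_I) ]^1.5385.
s_U/(n + δ)_U = 0.39/0.114 = 3.4211; s_I/(n + δ)_I = 0.39/0.121 = 3.2231.
Ratio = (3.4211/3.2231)^1.5385 = 1.0614^1.5385 ≈ 1.0960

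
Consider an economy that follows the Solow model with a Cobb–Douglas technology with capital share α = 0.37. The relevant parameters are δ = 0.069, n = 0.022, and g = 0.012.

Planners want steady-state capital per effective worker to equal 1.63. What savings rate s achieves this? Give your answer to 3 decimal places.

In steady state, investment equals break-even investment: s·k^α = (n + g + δ)·k.
So s / (n + g + δ) = (k*)^(1−α) = 1.63^0.63 = 1.3604.
Therefore s = 1.3604 × (n + g + δ) = 1.3604 × 0.103 = 0.1401.

s ≈ 0.140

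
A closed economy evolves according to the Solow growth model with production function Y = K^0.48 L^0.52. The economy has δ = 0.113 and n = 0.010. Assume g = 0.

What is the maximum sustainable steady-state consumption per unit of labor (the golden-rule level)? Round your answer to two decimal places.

At the golden rule, f'(k) = n + δ, so α·k^(α−1) = n + δ and k_gold = (α/(n + δ))^(1/(1−α)).
k_gold = (0.48/0.123)^(1/0.52) = 3.9024^1.9231 ≈ 13.7148
c_gold = f(k_gold) − (n + δ)·k_gold = 3.5144 − 0.123×13.7148 ≈ 1.8275

c_gold ≈ 1.83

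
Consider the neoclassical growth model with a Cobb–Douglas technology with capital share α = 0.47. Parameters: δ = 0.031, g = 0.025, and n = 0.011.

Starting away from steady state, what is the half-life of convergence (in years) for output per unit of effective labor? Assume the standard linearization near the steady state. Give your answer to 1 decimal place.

half-life ≈ 19.5 years

Near the steady state the convergence rate is λ = (1 − α)(n + g + δ).
λ = (1 − 0.47) × 0.067 = 0.53 × 0.067 = 0.03551
Half-life = ln 2 / λ = 0.6931 / 0.03551 ≈ 19.52 years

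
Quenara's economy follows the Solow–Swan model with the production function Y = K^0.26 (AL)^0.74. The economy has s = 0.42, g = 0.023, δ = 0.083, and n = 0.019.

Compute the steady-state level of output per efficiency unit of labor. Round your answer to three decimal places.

In steady state, investment equals break-even investment: s·k^α = (n + g + δ)·k.
Rearranging, k^(1−α) = s / (n + g + δ).
k^0.74 = 0.42 / (0.019 + 0.023 + 0.083) = 0.42 / 0.125 = 3.3600
k* = 3.3600^(1/0.74) ≈ 5.1436
y* = (k*)^α = 5.1436^0.26 ≈ 1.5308

y* = 1.531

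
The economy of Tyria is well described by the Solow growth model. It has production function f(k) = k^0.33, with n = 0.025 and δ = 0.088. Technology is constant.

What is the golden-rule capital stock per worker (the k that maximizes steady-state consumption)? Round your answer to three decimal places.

k_gold ≈ 4.951

The golden rule sets f'(k) = n + δ, i.e. α·k^(α−1) = n + δ.
So k^(1−α) = α / (n + δ) = 0.33 / 0.113 = 2.9204.
k_gold = 2.9204^(1/0.67) ≈ 4.9510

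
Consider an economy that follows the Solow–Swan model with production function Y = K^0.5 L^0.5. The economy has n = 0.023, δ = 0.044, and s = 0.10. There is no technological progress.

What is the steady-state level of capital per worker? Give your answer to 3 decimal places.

Steady state requires s·f(k) = (n + δ)·k, i.e. s·k^α = (n + δ)·k.
Dividing both sides by k: k^(1−α) = s / (n + δ).
k^0.5 = 0.10 / (0.023 + 0.044) = 0.10 / 0.067 = 1.4925
k* = 1.4925^(1/0.5) ≈ 2.2276

k* = 2.228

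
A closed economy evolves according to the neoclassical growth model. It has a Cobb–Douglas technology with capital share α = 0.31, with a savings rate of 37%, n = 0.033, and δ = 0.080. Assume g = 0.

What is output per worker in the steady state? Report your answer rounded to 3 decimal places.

y* ≈ 1.704

At the steady state, Δk = 0, so s·k^α = (n + δ)·k.
Dividing both sides by k: k^(1−α) = s / (n + δ).
k^0.69 = 0.37 / (0.033 + 0.080) = 0.37 / 0.113 = 3.2743
k* = 3.2743^(1/0.69) ≈ 5.5789
y* = (k*)^α = 5.5789^0.31 ≈ 1.7038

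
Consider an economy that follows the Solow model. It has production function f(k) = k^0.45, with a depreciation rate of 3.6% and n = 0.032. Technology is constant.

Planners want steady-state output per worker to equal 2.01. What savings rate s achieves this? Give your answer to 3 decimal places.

s ≈ 0.160

At the steady state, Δk = 0, so s·k^α = (n + δ)·k.
Since y* = [s/(n + δ)]^(α/(1−α)), we have s/(n + δ) = (y*)^((1−α)/α) = 2.01^1.2222 = 2.3473.
Therefore s = 2.3473 × (n + δ) = 2.3473 × 0.068 = 0.1596.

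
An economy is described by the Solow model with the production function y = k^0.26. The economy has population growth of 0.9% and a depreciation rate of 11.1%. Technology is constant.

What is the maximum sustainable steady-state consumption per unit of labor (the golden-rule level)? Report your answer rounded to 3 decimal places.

c_gold ≈ 0.971

At the golden rule, f'(k) = n + δ, so α·k^(α−1) = n + δ and k_gold = (α/(n + δ))^(1/(1−α)).
k_gold = (0.26/0.120)^(1/0.74) = 2.1667^1.3514 ≈ 2.8431
c_gold = f(k_gold) − (n + δ)·k_gold = 1.3122 − 0.120×2.8431 ≈ 0.9710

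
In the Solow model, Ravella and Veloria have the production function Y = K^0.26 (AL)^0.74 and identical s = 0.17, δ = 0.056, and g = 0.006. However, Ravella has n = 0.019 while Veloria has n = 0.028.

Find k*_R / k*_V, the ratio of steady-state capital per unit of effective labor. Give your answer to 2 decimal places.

ratio ≈ 1.15

Steady-state k* = [s/(n + g + δ)]^(1/(1−α)), so the ratio is [ (s_R/(n + g + δ)_R) / (s_V/(n + g + δ)_V) ]^1.3514.
s_R/(n + g + δ)_R = 0.17/0.081 = 2.0988; s_V/(n + g + δ)_V = 0.17/0.090 = 1.8889.
Ratio = (2.0988/1.8889)^1.3514 = 1.1111^1.3514 ≈ 1.1530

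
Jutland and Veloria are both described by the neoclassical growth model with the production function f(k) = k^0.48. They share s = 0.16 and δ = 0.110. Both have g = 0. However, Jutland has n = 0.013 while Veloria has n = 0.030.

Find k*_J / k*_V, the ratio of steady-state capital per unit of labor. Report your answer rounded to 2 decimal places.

ratio ≈ 1.28

Steady-state k* = [s/(n + δ)]^(1/(1−α)), so the ratio is [ (s_J/(n + δ)_J) / (s_V/(n + δ)_V) ]^1.9231.
s_J/(n + δ)_J = 0.16/0.123 = 1.3008; s_V/(n + δ)_V = 0.16/0.140 = 1.1429.
Ratio = (1.3008/1.1429)^1.9231 = 1.1382^1.9231 ≈ 1.2827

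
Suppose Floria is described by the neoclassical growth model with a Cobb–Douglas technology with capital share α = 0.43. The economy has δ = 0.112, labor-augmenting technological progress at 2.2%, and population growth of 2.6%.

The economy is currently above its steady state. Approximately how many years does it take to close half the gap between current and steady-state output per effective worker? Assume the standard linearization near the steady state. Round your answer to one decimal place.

t_½ ≈ 7.6 years

Near the steady state the convergence rate is λ = (1 − α)(n + g + δ).
λ = (1 − 0.43) × 0.160 = 0.57 × 0.160 = 0.0912
Half-life = ln 2 / λ = 0.6931 / 0.0912 ≈ 7.60 years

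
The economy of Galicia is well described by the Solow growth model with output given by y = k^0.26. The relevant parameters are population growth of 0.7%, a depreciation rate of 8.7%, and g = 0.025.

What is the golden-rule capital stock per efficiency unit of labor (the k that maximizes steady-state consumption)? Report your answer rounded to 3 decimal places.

k_gold ≈ 2.875

The golden rule sets f'(k) = n + g + δ, i.e. α·k^(α−1) = n + g + δ.
So k^(1−α) = α / (n + g + δ) = 0.26 / 0.119 = 2.1849.
k_gold = 2.1849^(1/0.74) ≈ 2.8754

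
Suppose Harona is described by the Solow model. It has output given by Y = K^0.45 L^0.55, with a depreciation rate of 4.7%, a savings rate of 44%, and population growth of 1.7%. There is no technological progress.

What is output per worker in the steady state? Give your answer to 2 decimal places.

y* ≈ 4.84

At the steady state, Δk = 0, so s·k^α = (n + δ)·k.
Dividing both sides by k: k^(1−α) = s / (n + δ).
k^0.55 = 0.44 / (0.017 + 0.047) = 0.44 / 0.064 = 6.8750
k* = 6.8750^(1/0.55) ≈ 33.2900
y* = (k*)^α = 33.2900^0.45 ≈ 4.8422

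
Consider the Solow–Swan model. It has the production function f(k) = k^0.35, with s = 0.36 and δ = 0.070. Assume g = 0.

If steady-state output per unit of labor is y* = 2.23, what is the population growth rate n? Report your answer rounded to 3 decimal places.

In steady state, investment equals break-even investment: s·k^α = (n + δ)·k.
Since y* = [s/(n + δ)]^(α/(1−α)), we have s/(n + δ) = (y*)^((1−α)/α) = 2.23^1.8571 = 4.4344.
Therefore n + δ = s / 4.4344 = 0.36 / 4.4344 = 0.0812, so n = 0.0812 − 0.070 = 0.0112.

n ≈ 0.011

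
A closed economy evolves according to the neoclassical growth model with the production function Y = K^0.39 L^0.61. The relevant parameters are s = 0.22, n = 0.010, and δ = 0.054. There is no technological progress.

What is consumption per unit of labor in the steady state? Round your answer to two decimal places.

In steady state, investment equals break-even investment: s·k^α = (n + δ)·k.
Rearranging, k^(1−α) = s / (n + δ).
k^0.61 = 0.22 / (0.010 + 0.054) = 0.22 / 0.064 = 3.4375
k* = 3.4375^(1/0.61) ≈ 7.5698
y* = (k*)^α = 7.5698^0.39 ≈ 2.2021
c* = (1 − s)·y* = (1 − 0.22) × 2.2021 ≈ 1.7176

c* ≈ 1.72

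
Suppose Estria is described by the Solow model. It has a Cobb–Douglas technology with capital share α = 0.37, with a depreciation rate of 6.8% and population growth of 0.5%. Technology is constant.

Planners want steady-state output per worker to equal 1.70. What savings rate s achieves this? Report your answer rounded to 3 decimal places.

Steady state requires s·f(k) = (n + δ)·k, i.e. s·k^α = (n + δ)·k.
Since y* = [s/(n + δ)]^(α/(1−α)), we have s/(n + δ) = (y*)^((1−α)/α) = 1.70^1.7027 = 2.4682.
Therefore s = 2.4682 × (n + δ) = 2.4682 × 0.073 = 0.1802.

s ≈ 0.180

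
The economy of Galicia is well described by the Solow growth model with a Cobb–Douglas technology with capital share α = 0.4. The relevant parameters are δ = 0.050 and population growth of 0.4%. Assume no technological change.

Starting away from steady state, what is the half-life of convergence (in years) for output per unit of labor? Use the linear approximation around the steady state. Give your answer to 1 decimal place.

Near the steady state the convergence rate is λ = (1 − α)(n + δ).
λ = (1 − 0.4) × 0.054 = 0.6 × 0.054 = 0.0324
Half-life = ln 2 / λ = 0.6931 / 0.0324 ≈ 21.39 years

about 21.4 years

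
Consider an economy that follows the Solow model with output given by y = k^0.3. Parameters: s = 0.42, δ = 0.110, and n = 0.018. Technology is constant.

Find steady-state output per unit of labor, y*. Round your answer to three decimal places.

At the steady state, Δk = 0, so s·k^α = (n + δ)·k.
Dividing both sides by k: k^(1−α) = s / (n + δ).
k^0.7 = 0.42 / (0.018 + 0.110) = 0.42 / 0.128 = 3.2813
k* = 3.2813^(1/0.7) ≈ 5.4602
y* = (k*)^α = 5.4602^0.3 ≈ 1.6640

y* ≈ 1.664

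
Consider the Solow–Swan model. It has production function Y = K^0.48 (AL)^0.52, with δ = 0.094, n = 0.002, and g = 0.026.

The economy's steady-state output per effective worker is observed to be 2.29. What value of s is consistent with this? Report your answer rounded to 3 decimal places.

Steady state requires s·f(k) = (n + g + δ)·k, i.e. s·k^α = (n + g + δ)·k.
Since y* = [s/(n + g + δ)]^(α/(1−α)), we have s/(n + g + δ) = (y*)^((1−α)/α) = 2.29^1.0833 = 2.4536.
Therefore s = 2.4536 × (n + g + δ) = 2.4536 × 0.122 = 0.2993.

s ≈ 0.299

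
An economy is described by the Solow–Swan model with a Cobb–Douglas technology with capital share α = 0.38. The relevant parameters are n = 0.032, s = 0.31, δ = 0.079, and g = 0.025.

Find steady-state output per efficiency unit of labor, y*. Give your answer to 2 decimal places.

y* = 1.66

In steady state, investment equals break-even investment: s·k^α = (n + g + δ)·k.
Rearranging, k^(1−α) = s / (n + g + δ).
k^0.62 = 0.31 / (0.032 + 0.025 + 0.079) = 0.31 / 0.136 = 2.2794
k* = 2.2794^(1/0.62) ≈ 3.7769
y* = (k*)^α = 3.7769^0.38 ≈ 1.6570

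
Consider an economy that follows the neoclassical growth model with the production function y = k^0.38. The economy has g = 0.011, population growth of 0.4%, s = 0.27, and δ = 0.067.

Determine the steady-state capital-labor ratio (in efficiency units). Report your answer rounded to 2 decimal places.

In steady state, investment equals break-even investment: s·k^α = (n + g + δ)·k.
Rearranging, k^(1−α) = s / (n + g + δ).
k^0.62 = 0.27 / (0.004 + 0.011 + 0.067) = 0.27 / 0.082 = 3.2927
k* = 3.2927^(1/0.62) ≈ 6.8354

k* = 6.84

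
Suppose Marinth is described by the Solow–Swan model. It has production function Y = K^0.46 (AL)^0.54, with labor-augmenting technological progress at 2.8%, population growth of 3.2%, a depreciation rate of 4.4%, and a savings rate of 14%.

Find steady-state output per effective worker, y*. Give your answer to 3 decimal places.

In steady state, investment equals break-even investment: s·k^α = (n + g + δ)·k.
Dividing both sides by k: k^(1−α) = s / (n + g + δ).
k^0.54 = 0.14 / (0.032 + 0.028 + 0.044) = 0.14 / 0.104 = 1.3462
k* = 1.3462^(1/0.54) ≈ 1.7342
y* = (k*)^α = 1.7342^0.46 ≈ 1.2882

y* ≈ 1.288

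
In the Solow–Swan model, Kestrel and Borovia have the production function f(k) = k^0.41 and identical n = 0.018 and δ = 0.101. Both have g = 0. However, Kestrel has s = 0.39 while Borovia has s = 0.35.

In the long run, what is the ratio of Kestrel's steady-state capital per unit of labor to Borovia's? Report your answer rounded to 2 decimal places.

ratio ≈ 1.20

Steady-state k* = [s/(n + δ)]^(1/(1−α)), so the ratio is [ (s_K/(n + δ)_K) / (s_B/(n + δ)_B) ]^1.6949.
s_K/(n + δ)_K = 0.39/0.119 = 3.2773; s_B/(n + δ)_B = 0.35/0.119 = 2.9412.
Ratio = (3.2773/2.9412)^1.6949 = 1.1143^1.6949 ≈ 1.2013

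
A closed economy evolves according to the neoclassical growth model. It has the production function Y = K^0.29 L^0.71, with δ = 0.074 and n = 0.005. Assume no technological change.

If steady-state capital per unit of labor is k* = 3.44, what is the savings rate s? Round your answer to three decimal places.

s ≈ 0.190

At the steady state, Δk = 0, so s·k^α = (n + δ)·k.
So s / (n + δ) = (k*)^(1−α) = 3.44^0.71 = 2.4041.
Therefore s = 2.4041 × (n + δ) = 2.4041 × 0.079 = 0.1899.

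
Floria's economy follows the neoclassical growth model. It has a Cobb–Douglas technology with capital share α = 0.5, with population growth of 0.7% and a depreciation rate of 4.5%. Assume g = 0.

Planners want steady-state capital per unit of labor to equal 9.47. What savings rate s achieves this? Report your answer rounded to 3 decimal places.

At the steady state, Δk = 0, so s·k^α = (n + δ)·k.
So s / (n + δ) = (k*)^(1−α) = 9.47^0.5 = 3.0773.
Therefore s = 3.0773 × (n + δ) = 3.0773 × 0.052 = 0.1600.

s ≈ 0.160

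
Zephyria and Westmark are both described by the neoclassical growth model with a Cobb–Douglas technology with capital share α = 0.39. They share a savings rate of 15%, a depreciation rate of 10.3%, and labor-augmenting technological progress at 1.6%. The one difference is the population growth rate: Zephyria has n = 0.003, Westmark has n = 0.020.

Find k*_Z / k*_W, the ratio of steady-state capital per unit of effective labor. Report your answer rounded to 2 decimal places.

Steady-state k* = [s/(n + g + δ)]^(1/(1−α)), so the ratio is [ (s_Z/(n + g + δ)_Z) / (s_W/(n + g + δ)_W) ]^1.6393.
s_Z/(n + g + δ)_Z = 0.15/0.122 = 1.2295; s_W/(n + g + δ)_W = 0.15/0.139 = 1.0791.
Ratio = (1.2295/1.0791)^1.6393 = 1.1394^1.6393 ≈ 1.2385

k*_Z / k*_W ≈ 1.24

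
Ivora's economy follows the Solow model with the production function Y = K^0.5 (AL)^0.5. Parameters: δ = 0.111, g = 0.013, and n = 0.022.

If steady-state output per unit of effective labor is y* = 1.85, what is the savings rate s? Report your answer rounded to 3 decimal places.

s ≈ 0.270

In steady state, investment equals break-even investment: s·k^α = (n + g + δ)·k.
Since y* = [s/(n + g + δ)]^(α/(1−α)), we have s/(n + g + δ) = (y*)^((1−α)/α) = 1.85^1 = 1.8500.
Therefore s = 1.8500 × (n + g + δ) = 1.8500 × 0.146 = 0.2701.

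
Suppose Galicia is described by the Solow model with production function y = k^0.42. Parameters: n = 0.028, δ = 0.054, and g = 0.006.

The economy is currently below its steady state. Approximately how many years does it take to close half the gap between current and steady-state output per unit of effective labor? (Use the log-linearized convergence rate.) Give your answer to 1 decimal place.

t_½ ≈ 13.6 years

Near the steady state the convergence rate is λ = (1 − α)(n + g + δ).
λ = (1 − 0.42) × 0.088 = 0.58 × 0.088 = 0.05104
Half-life = ln 2 / λ = 0.6931 / 0.05104 ≈ 13.58 years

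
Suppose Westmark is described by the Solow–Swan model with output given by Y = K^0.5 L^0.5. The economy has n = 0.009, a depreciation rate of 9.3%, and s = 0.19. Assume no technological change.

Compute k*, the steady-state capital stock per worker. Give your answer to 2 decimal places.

At the steady state, Δk = 0, so s·k^α = (n + δ)·k.
Rearranging, k^(1−α) = s / (n + δ).
k^0.5 = 0.19 / (0.009 + 0.093) = 0.19 / 0.102 = 1.8627
k* = 1.8627^(1/0.5) ≈ 3.4697

k* ≈ 3.47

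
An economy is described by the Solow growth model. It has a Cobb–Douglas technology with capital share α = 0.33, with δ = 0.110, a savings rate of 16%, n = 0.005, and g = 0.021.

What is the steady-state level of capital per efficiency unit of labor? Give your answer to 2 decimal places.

k* = 1.27

At the steady state, Δk = 0, so s·k^α = (n + g + δ)·k.
Rearranging, k^(1−α) = s / (n + g + δ).
k^0.67 = 0.16 / (0.005 + 0.021 + 0.110) = 0.16 / 0.136 = 1.1765
k* = 1.1765^(1/0.67) ≈ 1.2746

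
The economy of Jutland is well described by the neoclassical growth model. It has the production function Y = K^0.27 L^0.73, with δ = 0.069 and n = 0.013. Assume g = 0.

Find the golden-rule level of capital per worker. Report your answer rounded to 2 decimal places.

The golden rule sets f'(k) = n + δ, i.e. α·k^(α−1) = n + δ.
So k^(1−α) = α / (n + δ) = 0.27 / 0.082 = 3.2927.
k_gold = 3.2927^(1/0.73) ≈ 5.1165

k_gold ≈ 5.12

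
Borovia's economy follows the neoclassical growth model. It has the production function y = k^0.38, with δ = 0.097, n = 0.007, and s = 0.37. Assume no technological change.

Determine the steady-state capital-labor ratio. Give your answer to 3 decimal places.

k* = 7.744

At the steady state, Δk = 0, so s·k^α = (n + δ)·k.
Rearranging, k^(1−α) = s / (n + δ).
k^0.62 = 0.37 / (0.007 + 0.097) = 0.37 / 0.104 = 3.5577
k* = 3.5577^(1/0.62) ≈ 7.7443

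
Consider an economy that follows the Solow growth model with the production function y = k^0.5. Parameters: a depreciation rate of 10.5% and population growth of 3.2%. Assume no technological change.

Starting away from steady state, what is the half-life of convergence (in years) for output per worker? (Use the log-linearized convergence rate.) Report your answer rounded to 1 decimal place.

about 10.1 years

Near the steady state the convergence rate is λ = (1 − α)(n + δ).
λ = (1 − 0.5) × 0.137 = 0.5 × 0.137 = 0.0685
Half-life = ln 2 / λ = 0.6931 / 0.0685 ≈ 10.12 years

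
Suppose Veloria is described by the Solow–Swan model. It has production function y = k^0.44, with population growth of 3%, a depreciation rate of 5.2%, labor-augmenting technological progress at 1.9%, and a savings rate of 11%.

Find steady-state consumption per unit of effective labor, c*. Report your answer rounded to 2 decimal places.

Steady state requires s·f(k) = (n + g + δ)·k, i.e. s·k^α = (n + g + δ)·k.
Dividing both sides by k: k^(1−α) = s / (n + g + δ).
k^0.56 = 0.11 / (0.030 + 0.019 + 0.052) = 0.11 / 0.101 = 1.0891
k* = 1.0891^(1/0.56) ≈ 1.1646
y* = (k*)^α = 1.1646^0.44 ≈ 1.0693
c* = (1 − s)·y* = (1 − 0.11) × 1.0693 ≈ 0.9517

c* ≈ 0.95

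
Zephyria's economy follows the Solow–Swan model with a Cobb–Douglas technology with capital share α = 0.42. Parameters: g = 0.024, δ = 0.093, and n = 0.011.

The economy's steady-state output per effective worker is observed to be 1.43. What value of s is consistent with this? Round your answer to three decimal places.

s ≈ 0.210

At the steady state, Δk = 0, so s·k^α = (n + g + δ)·k.
Since y* = [s/(n + g + δ)]^(α/(1−α)), we have s/(n + g + δ) = (y*)^((1−α)/α) = 1.43^1.381 = 1.6388.
Therefore s = 1.6388 × (n + g + δ) = 1.6388 × 0.128 = 0.2098.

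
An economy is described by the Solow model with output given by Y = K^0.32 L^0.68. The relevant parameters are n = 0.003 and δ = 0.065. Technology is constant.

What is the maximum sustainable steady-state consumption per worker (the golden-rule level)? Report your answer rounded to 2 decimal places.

At the golden rule, f'(k) = n + δ, so α·k^(α−1) = n + δ and k_gold = (α/(n + δ))^(1/(1−α)).
k_gold = (0.32/0.068)^(1/0.68) = 4.7059^1.4706 ≈ 9.7541
c_gold = f(k_gold) − (n + δ)·k_gold = 2.0727 − 0.068×9.7541 ≈ 1.4094

c_gold ≈ 1.41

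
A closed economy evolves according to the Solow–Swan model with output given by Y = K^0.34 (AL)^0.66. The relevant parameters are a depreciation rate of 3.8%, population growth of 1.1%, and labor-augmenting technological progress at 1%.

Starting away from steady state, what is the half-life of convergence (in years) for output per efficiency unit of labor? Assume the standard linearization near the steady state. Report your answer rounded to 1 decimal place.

t_½ ≈ 17.8 years

Near the steady state the convergence rate is λ = (1 − α)(n + g + δ).
λ = (1 − 0.34) × 0.059 = 0.66 × 0.059 = 0.03894
Half-life = ln 2 / λ = 0.6931 / 0.03894 ≈ 17.80 years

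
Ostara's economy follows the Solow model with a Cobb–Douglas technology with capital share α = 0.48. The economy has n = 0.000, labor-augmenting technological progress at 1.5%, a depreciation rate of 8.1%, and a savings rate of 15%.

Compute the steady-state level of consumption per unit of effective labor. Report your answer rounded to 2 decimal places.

c* = 1.28

In steady state, investment equals break-even investment: s·k^α = (n + g + δ)·k.
Rearranging, k^(1−α) = s / (n + g + δ).
k^0.52 = 0.15 / (0.000 + 0.015 + 0.081) = 0.15 / 0.096 = 1.5625
k* = 1.5625^(1/0.52) ≈ 2.3590
y* = (k*)^α = 2.3590^0.48 ≈ 1.5098
c* = (1 − s)·y* = (1 − 0.15) × 1.5098 ≈ 1.2833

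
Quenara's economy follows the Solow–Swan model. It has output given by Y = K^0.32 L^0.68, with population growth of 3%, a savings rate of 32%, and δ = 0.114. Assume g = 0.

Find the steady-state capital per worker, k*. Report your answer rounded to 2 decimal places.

In steady state, investment equals break-even investment: s·k^α = (n + δ)·k.
Rearranging, k^(1−α) = s / (n + δ).
k^0.68 = 0.32 / (0.030 + 0.114) = 0.32 / 0.144 = 2.2222
k* = 2.2222^(1/0.68) ≈ 3.2358

k* ≈ 3.24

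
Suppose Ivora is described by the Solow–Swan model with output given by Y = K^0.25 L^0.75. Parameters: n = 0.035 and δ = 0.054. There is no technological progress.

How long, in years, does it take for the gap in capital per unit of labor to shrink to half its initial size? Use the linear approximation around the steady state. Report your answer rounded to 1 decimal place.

Near the steady state the convergence rate is λ = (1 − α)(n + δ).
λ = (1 − 0.25) × 0.089 = 0.75 × 0.089 = 0.06675
Half-life = ln 2 / λ = 0.6931 / 0.06675 ≈ 10.38 years

t_½ ≈ 10.4 years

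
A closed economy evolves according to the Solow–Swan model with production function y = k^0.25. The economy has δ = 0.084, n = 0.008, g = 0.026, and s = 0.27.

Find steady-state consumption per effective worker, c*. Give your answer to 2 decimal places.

c* = 0.96

In steady state, investment equals break-even investment: s·k^α = (n + g + δ)·k.
Rearranging, k^(1−α) = s / (n + g + δ).
k^0.75 = 0.27 / (0.008 + 0.026 + 0.084) = 0.27 / 0.118 = 2.2881
k* = 2.2881^(1/0.75) ≈ 3.0151
y* = (k*)^α = 3.0151^0.25 ≈ 1.3177
c* = (1 − s)·y* = (1 − 0.27) × 1.3177 ≈ 0.9619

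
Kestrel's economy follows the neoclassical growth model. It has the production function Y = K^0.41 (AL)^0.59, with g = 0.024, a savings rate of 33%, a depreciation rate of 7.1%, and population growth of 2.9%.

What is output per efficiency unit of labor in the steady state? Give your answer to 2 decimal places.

y* = 1.97

Steady state requires s·f(k) = (n + g + δ)·k, i.e. s·k^α = (n + g + δ)·k.
Dividing both sides by k: k^(1−α) = s / (n + g + δ).
k^0.59 = 0.33 / (0.029 + 0.024 + 0.071) = 0.33 / 0.124 = 2.6613
k* = 2.6613^(1/0.59) ≈ 5.2541
y* = (k*)^α = 5.2541^0.41 ≈ 1.9743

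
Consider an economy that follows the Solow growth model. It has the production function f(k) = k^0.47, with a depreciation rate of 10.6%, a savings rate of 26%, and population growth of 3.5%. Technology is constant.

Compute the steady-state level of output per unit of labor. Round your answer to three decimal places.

y* ≈ 1.721

Steady state requires s·f(k) = (n + δ)·k, i.e. s·k^α = (n + δ)·k.
Rearranging, k^(1−α) = s / (n + δ).
k^0.53 = 0.26 / (0.035 + 0.106) = 0.26 / 0.141 = 1.8440
k* = 1.8440^(1/0.53) ≈ 3.1727
y* = (k*)^α = 3.1727^0.47 ≈ 1.7206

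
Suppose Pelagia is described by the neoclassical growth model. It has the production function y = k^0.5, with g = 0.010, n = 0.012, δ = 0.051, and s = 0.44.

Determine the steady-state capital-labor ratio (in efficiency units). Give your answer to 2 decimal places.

At the steady state, Δk = 0, so s·k^α = (n + g + δ)·k.
Dividing both sides by k: k^(1−α) = s / (n + g + δ).
k^0.5 = 0.44 / (0.012 + 0.010 + 0.051) = 0.44 / 0.073 = 6.0274
k* = 6.0274^(1/0.5) ≈ 36.3296

k* = 36.33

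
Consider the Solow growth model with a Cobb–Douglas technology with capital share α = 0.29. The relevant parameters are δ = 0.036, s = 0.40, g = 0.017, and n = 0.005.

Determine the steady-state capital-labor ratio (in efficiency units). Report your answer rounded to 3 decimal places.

k* ≈ 15.177

At the steady state, Δk = 0, so s·k^α = (n + g + δ)·k.
Rearranging, k^(1−α) = s / (n + g + δ).
k^0.71 = 0.40 / (0.005 + 0.017 + 0.036) = 0.40 / 0.058 = 6.8966
k* = 6.8966^(1/0.71) ≈ 15.1767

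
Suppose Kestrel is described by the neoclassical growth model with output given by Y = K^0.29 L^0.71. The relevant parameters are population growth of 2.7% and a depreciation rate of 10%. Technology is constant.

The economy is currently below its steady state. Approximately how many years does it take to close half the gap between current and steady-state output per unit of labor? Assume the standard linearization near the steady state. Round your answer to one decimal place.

Near the steady state the convergence rate is λ = (1 − α)(n + δ).
λ = (1 − 0.29) × 0.127 = 0.71 × 0.127 = 0.09017
Half-life = ln 2 / λ = 0.6931 / 0.09017 ≈ 7.69 years

t_½ ≈ 7.7 years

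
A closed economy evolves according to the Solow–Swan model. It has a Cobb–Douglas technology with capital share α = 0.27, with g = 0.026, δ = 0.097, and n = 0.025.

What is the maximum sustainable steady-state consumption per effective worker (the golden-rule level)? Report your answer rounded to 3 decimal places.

At the golden rule, f'(k) = n + g + δ, so α·k^(α−1) = n + g + δ and k_gold = (α/(n + g + δ))^(1/(1−α)).
k_gold = (0.27/0.148)^(1/0.73) = 1.8243^1.3699 ≈ 2.2786
c_gold = f(k_gold) − (n + g + δ)·k_gold = 1.2490 − 0.148×2.2786 ≈ 0.9118

c_gold ≈ 0.912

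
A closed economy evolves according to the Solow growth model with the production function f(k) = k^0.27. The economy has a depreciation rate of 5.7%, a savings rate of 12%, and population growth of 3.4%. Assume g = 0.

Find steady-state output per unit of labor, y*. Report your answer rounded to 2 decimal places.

y* = 1.11

In steady state, investment equals break-even investment: s·k^α = (n + δ)·k.
Rearranging, k^(1−α) = s / (n + δ).
k^0.73 = 0.12 / (0.034 + 0.057) = 0.12 / 0.091 = 1.3187
k* = 1.3187^(1/0.73) ≈ 1.4608
y* = (k*)^α = 1.4608^0.27 ≈ 1.1077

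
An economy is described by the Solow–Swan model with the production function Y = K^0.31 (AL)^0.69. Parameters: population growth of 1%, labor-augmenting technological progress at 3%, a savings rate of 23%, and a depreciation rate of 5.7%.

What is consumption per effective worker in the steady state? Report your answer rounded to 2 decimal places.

c* = 1.13

At the steady state, Δk = 0, so s·k^α = (n + g + δ)·k.
Dividing both sides by k: k^(1−α) = s / (n + g + δ).
k^0.69 = 0.23 / (0.010 + 0.030 + 0.057) = 0.23 / 0.097 = 2.3711
k* = 2.3711^(1/0.69) ≈ 3.4947
y* = (k*)^α = 3.4947^0.31 ≈ 1.4739
c* = (1 − s)·y* = (1 − 0.23) × 1.4739 ≈ 1.1349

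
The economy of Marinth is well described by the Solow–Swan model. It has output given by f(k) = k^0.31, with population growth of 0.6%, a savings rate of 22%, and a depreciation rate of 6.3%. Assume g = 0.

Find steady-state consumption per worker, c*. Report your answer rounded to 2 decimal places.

c* ≈ 1.31

In steady state, investment equals break-even investment: s·k^α = (n + δ)·k.
Dividing both sides by k: k^(1−α) = s / (n + δ).
k^0.69 = 0.22 / (0.006 + 0.063) = 0.22 / 0.069 = 3.1884
k* = 3.1884^(1/0.69) ≈ 5.3680
y* = (k*)^α = 5.3680^0.31 ≈ 1.6836
c* = (1 − s)·y* = (1 − 0.22) × 1.6836 ≈ 1.3132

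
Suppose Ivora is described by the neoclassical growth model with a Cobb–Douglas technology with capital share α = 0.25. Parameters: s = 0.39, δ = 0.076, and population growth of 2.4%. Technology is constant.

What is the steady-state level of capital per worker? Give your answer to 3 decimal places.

In steady state, investment equals break-even investment: s·k^α = (n + δ)·k.
Rearranging, k^(1−α) = s / (n + δ).
k^0.75 = 0.39 / (0.024 + 0.076) = 0.39 / 0.100 = 3.9000
k* = 3.9000^(1/0.75) ≈ 6.1388

k* = 6.139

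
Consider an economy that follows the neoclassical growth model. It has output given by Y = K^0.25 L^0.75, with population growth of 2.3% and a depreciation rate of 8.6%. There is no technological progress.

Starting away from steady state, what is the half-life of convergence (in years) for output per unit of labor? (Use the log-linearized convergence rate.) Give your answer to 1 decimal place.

t_½ ≈ 8.5 years

Near the steady state the convergence rate is λ = (1 − α)(n + δ).
λ = (1 − 0.25) × 0.109 = 0.75 × 0.109 = 0.08175
Half-life = ln 2 / λ = 0.6931 / 0.08175 ≈ 8.48 years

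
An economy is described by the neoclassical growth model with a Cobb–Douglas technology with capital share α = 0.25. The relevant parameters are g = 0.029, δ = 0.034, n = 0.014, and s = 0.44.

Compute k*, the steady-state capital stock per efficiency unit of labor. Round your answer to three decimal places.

Steady state requires s·f(k) = (n + g + δ)·k, i.e. s·k^α = (n + g + δ)·k.
Rearranging, k^(1−α) = s / (n + g + δ).
k^0.75 = 0.44 / (0.014 + 0.029 + 0.034) = 0.44 / 0.077 = 5.7143
k* = 5.7143^(1/0.75) ≈ 10.2161

k* = 10.216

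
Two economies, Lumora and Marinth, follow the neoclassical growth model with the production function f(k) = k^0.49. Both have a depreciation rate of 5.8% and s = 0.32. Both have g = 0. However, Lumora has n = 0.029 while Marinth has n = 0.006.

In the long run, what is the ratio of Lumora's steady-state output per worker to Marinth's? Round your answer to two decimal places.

Steady-state y* = [s/(n + δ)]^(α/(1−α)), so the ratio is [ (s_L/(n + δ)_L) / (s_M/(n + δ)_M) ]^0.9608.
s_L/(n + δ)_L = 0.32/0.087 = 3.6782; s_M/(n + δ)_M = 0.32/0.064 = 5.0000.
Ratio = (3.6782/5.0000)^0.9608 = 0.7356^0.9608 ≈ 0.7445

ratio ≈ 0.74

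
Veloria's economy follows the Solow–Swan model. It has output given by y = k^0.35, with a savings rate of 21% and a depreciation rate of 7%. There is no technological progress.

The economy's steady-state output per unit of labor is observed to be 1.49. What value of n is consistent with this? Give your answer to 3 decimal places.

Steady state requires s·f(k) = (n + δ)·k, i.e. s·k^α = (n + δ)·k.
Since y* = [s/(n + δ)]^(α/(1−α)), we have s/(n + δ) = (y*)^((1−α)/α) = 1.49^1.8571 = 2.0971.
Therefore n + δ = s / 2.0971 = 0.21 / 2.0971 = 0.1001, so n = 0.1001 − 0.070 = 0.0301.

n ≈ 0.030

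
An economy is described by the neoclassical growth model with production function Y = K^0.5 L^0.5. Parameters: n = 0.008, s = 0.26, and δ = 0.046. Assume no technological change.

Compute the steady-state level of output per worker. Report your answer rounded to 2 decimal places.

y* ≈ 4.81

At the steady state, Δk = 0, so s·k^α = (n + δ)·k.
Dividing both sides by k: k^(1−α) = s / (n + δ).
k^0.5 = 0.26 / (0.008 + 0.046) = 0.26 / 0.054 = 4.8148
k* = 4.8148^(1/0.5) ≈ 23.1823
y* = (k*)^α = 23.1823^0.5 ≈ 4.8148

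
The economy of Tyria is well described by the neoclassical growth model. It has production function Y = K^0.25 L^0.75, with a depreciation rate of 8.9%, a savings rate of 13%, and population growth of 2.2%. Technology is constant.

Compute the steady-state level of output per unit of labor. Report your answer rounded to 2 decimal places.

y* = 1.05

In steady state, investment equals break-even investment: s·k^α = (n + δ)·k.
Dividing both sides by k: k^(1−α) = s / (n + δ).
k^0.75 = 0.13 / (0.022 + 0.089) = 0.13 / 0.111 = 1.1712
k* = 1.1712^(1/0.75) ≈ 1.2345
y* = (k*)^α = 1.2345^0.25 ≈ 1.0541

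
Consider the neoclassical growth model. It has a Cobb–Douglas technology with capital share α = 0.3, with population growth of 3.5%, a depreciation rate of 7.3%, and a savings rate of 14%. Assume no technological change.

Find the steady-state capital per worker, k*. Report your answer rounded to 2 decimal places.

k* ≈ 1.45

In steady state, investment equals break-even investment: s·k^α = (n + δ)·k.
Rearranging, k^(1−α) = s / (n + δ).
k^0.7 = 0.14 / (0.035 + 0.073) = 0.14 / 0.108 = 1.2963
k* = 1.2963^(1/0.7) ≈ 1.4488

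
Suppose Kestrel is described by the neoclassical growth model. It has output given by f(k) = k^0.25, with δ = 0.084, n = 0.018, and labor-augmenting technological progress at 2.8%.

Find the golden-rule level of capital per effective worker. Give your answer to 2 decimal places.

The golden rule sets f'(k) = n + g + δ, i.e. α·k^(α−1) = n + g + δ.
So k^(1−α) = α / (n + g + δ) = 0.25 / 0.130 = 1.9231.
k_gold = 1.9231^(1/0.75) ≈ 2.3915

k_gold ≈ 2.39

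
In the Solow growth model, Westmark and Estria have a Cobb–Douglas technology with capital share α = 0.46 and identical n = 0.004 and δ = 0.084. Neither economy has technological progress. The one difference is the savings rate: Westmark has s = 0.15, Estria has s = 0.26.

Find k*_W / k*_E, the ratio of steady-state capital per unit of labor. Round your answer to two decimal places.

ratio ≈ 0.36

Steady-state k* = [s/(n + δ)]^(1/(1−α)), so the ratio is [ (s_W/(n + δ)_W) / (s_E/(n + δ)_E) ]^1.8519.
s_W/(n + δ)_W = 0.15/0.088 = 1.7045; s_E/(n + δ)_E = 0.26/0.088 = 2.9545.
Ratio = (1.7045/2.9545)^1.8519 = 0.5769^1.8519 ≈ 0.3611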